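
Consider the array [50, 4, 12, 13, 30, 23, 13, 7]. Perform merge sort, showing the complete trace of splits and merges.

Merge sort trace:

Split: [50, 4, 12, 13, 30, 23, 13, 7] -> [50, 4, 12, 13] and [30, 23, 13, 7]
  Split: [50, 4, 12, 13] -> [50, 4] and [12, 13]
    Split: [50, 4] -> [50] and [4]
    Merge: [50] + [4] -> [4, 50]
    Split: [12, 13] -> [12] and [13]
    Merge: [12] + [13] -> [12, 13]
  Merge: [4, 50] + [12, 13] -> [4, 12, 13, 50]
  Split: [30, 23, 13, 7] -> [30, 23] and [13, 7]
    Split: [30, 23] -> [30] and [23]
    Merge: [30] + [23] -> [23, 30]
    Split: [13, 7] -> [13] and [7]
    Merge: [13] + [7] -> [7, 13]
  Merge: [23, 30] + [7, 13] -> [7, 13, 23, 30]
Merge: [4, 12, 13, 50] + [7, 13, 23, 30] -> [4, 7, 12, 13, 13, 23, 30, 50]

Final sorted array: [4, 7, 12, 13, 13, 23, 30, 50]

The merge sort proceeds by recursively splitting the array and merging sorted halves.
After all merges, the sorted array is [4, 7, 12, 13, 13, 23, 30, 50].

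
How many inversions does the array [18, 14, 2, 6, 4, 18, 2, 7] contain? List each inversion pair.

Finding inversions in [18, 14, 2, 6, 4, 18, 2, 7]:

(0, 1): arr[0]=18 > arr[1]=14
(0, 2): arr[0]=18 > arr[2]=2
(0, 3): arr[0]=18 > arr[3]=6
(0, 4): arr[0]=18 > arr[4]=4
(0, 6): arr[0]=18 > arr[6]=2
(0, 7): arr[0]=18 > arr[7]=7
(1, 2): arr[1]=14 > arr[2]=2
(1, 3): arr[1]=14 > arr[3]=6
(1, 4): arr[1]=14 > arr[4]=4
(1, 6): arr[1]=14 > arr[6]=2
(1, 7): arr[1]=14 > arr[7]=7
(3, 4): arr[3]=6 > arr[4]=4
(3, 6): arr[3]=6 > arr[6]=2
(4, 6): arr[4]=4 > arr[6]=2
(5, 6): arr[5]=18 > arr[6]=2
(5, 7): arr[5]=18 > arr[7]=7

Total inversions: 16

The array has 16 inversion(s): (0,1), (0,2), (0,3), (0,4), (0,6), (0,7), (1,2), (1,3), (1,4), (1,6), (1,7), (3,4), (3,6), (4,6), (5,6), (5,7). Each pair (i,j) satisfies i < j and arr[i] > arr[j].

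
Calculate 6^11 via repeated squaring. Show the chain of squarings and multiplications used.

Computing 6^11 by squaring (build up from 6^1; each line after the first costs one multiplication):

6^1 = 6
6^2 = (6^1)^2 = 6^2 = 36
6^4 = (6^2)^2 = 36^2 = 1296
6^5 = 6 * 6^4 = 6 * 1296 = 7776
6^10 = (6^5)^2 = 7776^2 = 60466176
6^11 = 6 * 6^10 = 6 * 60466176 = 362797056

Result: 362797056
Multiplications needed: 5 (5 lines after 6^1)

6^11 = 362797056. Using exponentiation by squaring, this requires 5 multiplications. The key idea: if the exponent is even, square the half-power; if odd, multiply by the base once.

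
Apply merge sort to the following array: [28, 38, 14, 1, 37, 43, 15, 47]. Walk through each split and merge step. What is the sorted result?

Merge sort trace:

Split: [28, 38, 14, 1, 37, 43, 15, 47] -> [28, 38, 14, 1] and [37, 43, 15, 47]
  Split: [28, 38, 14, 1] -> [28, 38] and [14, 1]
    Split: [28, 38] -> [28] and [38]
    Merge: [28] + [38] -> [28, 38]
    Split: [14, 1] -> [14] and [1]
    Merge: [14] + [1] -> [1, 14]
  Merge: [28, 38] + [1, 14] -> [1, 14, 28, 38]
  Split: [37, 43, 15, 47] -> [37, 43] and [15, 47]
    Split: [37, 43] -> [37] and [43]
    Merge: [37] + [43] -> [37, 43]
    Split: [15, 47] -> [15] and [47]
    Merge: [15] + [47] -> [15, 47]
  Merge: [37, 43] + [15, 47] -> [15, 37, 43, 47]
Merge: [1, 14, 28, 38] + [15, 37, 43, 47] -> [1, 14, 15, 28, 37, 38, 43, 47]

Final sorted array: [1, 14, 15, 28, 37, 38, 43, 47]

The merge sort proceeds by recursively splitting the array and merging sorted halves.
After all merges, the sorted array is [1, 14, 15, 28, 37, 38, 43, 47].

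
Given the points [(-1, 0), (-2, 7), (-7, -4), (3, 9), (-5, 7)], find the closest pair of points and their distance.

Computing all pairwise distances among 5 points:

d((-1, 0), (-2, 7)) = 7.0711
d((-1, 0), (-7, -4)) = 7.2111
d((-1, 0), (3, 9)) = 9.8489
d((-1, 0), (-5, 7)) = 8.0623
d((-2, 7), (-7, -4)) = 12.083
d((-2, 7), (3, 9)) = 5.3852
d((-2, 7), (-5, 7)) = 3.0 <-- minimum
d((-7, -4), (3, 9)) = 16.4012
d((-7, -4), (-5, 7)) = 11.1803
d((3, 9), (-5, 7)) = 8.2462

Closest pair: (-2, 7) and (-5, 7) with distance 3.0

The closest pair is (-2, 7) and (-5, 7) with Euclidean distance 3.0. For 5 points, brute-force pairwise comparison is shown above. For large n, the divide-and-conquer algorithm (sort by x, recurse on halves, check the dividing strip) achieves O(n log n).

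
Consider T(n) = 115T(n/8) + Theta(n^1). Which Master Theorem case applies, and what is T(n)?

Master Theorem for T(n) = 115T(n/8) + O(n^1):

a = 115, b = 8, c = 1
log_b(a) = log_8(115) = 2.2818

Case 1: c = 1 < log_8(115) = 2.2818
T(n) = O(n^(log_8 115))

For T(n) = 115T(n/8) + O(n^1): log_8(115) = 2.2818. This is Case 1 of the Master Theorem (c < log_b(a), work dominated by leaves), giving O(n^(log_8 115)).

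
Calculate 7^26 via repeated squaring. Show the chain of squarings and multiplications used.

Computing 7^26 by squaring (build up from 7^1; each line after the first costs one multiplication):

7^1 = 7
7^2 = (7^1)^2 = 7^2 = 49
7^3 = 7 * 7^2 = 7 * 49 = 343
7^6 = (7^3)^2 = 343^2 = 117649
7^12 = (7^6)^2 = 117649^2 = 13841287201
7^13 = 7 * 7^12 = 7 * 13841287201 = 96889010407
7^26 = (7^13)^2 = 96889010407^2 = 9387480337647754305649

Result: 9387480337647754305649
Multiplications needed: 6 (6 lines after 7^1)

7^26 = 9387480337647754305649. Using exponentiation by squaring, this requires 6 multiplications. The key idea: if the exponent is even, square the half-power; if odd, multiply by the base once.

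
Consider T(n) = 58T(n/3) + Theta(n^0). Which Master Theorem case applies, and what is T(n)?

Master Theorem for T(n) = 58T(n/3) + O(n^0):

a = 58, b = 3, c = 0
log_b(a) = log_3(58) = 3.6960

Case 1: c = 0 < log_3(58) = 3.6960
T(n) = O(n^(log_3 58))

For T(n) = 58T(n/3) + O(n^0): log_3(58) = 3.6960. This is Case 1 of the Master Theorem (c < log_b(a), work dominated by leaves), giving O(n^(log_3 58)).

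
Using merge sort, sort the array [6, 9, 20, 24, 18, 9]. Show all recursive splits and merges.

Merge sort trace:

Split: [6, 9, 20, 24, 18, 9] -> [6, 9, 20] and [24, 18, 9]
  Split: [6, 9, 20] -> [6] and [9, 20]
    Split: [9, 20] -> [9] and [20]
    Merge: [9] + [20] -> [9, 20]
  Merge: [6] + [9, 20] -> [6, 9, 20]
  Split: [24, 18, 9] -> [24] and [18, 9]
    Split: [18, 9] -> [18] and [9]
    Merge: [18] + [9] -> [9, 18]
  Merge: [24] + [9, 18] -> [9, 18, 24]
Merge: [6, 9, 20] + [9, 18, 24] -> [6, 9, 9, 18, 20, 24]

Final sorted array: [6, 9, 9, 18, 20, 24]

The merge sort proceeds by recursively splitting the array and merging sorted halves.
After all merges, the sorted array is [6, 9, 9, 18, 20, 24].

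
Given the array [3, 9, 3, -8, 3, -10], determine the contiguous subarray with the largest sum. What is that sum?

Using Kadane's algorithm on [3, 9, 3, -8, 3, -10]:

Scanning through the array:
Position 1 (value 9): max_ending_here = 12, max_so_far = 12
Position 2 (value 3): max_ending_here = 15, max_so_far = 15
Position 3 (value -8): max_ending_here = 7, max_so_far = 15
Position 4 (value 3): max_ending_here = 10, max_so_far = 15
Position 5 (value -10): max_ending_here = 0, max_so_far = 15

Maximum subarray: [3, 9, 3]
Maximum sum: 15

The maximum subarray is [3, 9, 3] with sum 15. This subarray runs from index 0 to index 2.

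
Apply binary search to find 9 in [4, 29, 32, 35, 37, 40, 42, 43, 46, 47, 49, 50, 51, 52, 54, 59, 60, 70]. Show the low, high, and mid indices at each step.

Binary search for 9 in [4, 29, 32, 35, 37, 40, 42, 43, 46, 47, 49, 50, 51, 52, 54, 59, 60, 70]:

lo=0, hi=17, mid=8, arr[mid]=46 -> 46 > 9, search left half
lo=0, hi=7, mid=3, arr[mid]=35 -> 35 > 9, search left half
lo=0, hi=2, mid=1, arr[mid]=29 -> 29 > 9, search left half
lo=0, hi=0, mid=0, arr[mid]=4 -> 4 < 9, search right half
lo=1 > hi=0, target 9 not found

Binary search determines that 9 is not in the array after 4 comparisons. The search space was exhausted without finding the target.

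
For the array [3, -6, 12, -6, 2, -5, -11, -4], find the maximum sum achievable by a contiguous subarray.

Using Kadane's algorithm on [3, -6, 12, -6, 2, -5, -11, -4]:

Scanning through the array:
Position 1 (value -6): max_ending_here = -3, max_so_far = 3
Position 2 (value 12): max_ending_here = 12, max_so_far = 12
Position 3 (value -6): max_ending_here = 6, max_so_far = 12
Position 4 (value 2): max_ending_here = 8, max_so_far = 12
Position 5 (value -5): max_ending_here = 3, max_so_far = 12
Position 6 (value -11): max_ending_here = -8, max_so_far = 12
Position 7 (value -4): max_ending_here = -4, max_so_far = 12

Maximum subarray: [12]
Maximum sum: 12

The maximum subarray is [12] with sum 12. This subarray runs from index 2 to index 2.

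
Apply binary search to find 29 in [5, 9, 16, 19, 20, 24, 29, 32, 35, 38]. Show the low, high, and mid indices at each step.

Binary search for 29 in [5, 9, 16, 19, 20, 24, 29, 32, 35, 38]:

lo=0, hi=9, mid=4, arr[mid]=20 -> 20 < 29, search right half
lo=5, hi=9, mid=7, arr[mid]=32 -> 32 > 29, search left half
lo=5, hi=6, mid=5, arr[mid]=24 -> 24 < 29, search right half
lo=6, hi=6, mid=6, arr[mid]=29 -> Found target at index 6!

Binary search finds 29 at index 6 after 4 comparisons. The search repeatedly halves the search space by comparing with the middle element.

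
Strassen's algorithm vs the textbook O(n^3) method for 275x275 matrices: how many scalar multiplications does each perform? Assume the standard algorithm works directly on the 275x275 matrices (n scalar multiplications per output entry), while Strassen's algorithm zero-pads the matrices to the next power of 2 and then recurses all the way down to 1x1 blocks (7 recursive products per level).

Matrix multiplication for 275x275 matrices:

Strassen's algorithm requires power-of-2 dimensions. Pad 275x275 to 512x512 (next power of 2).

Standard algorithm: 275^3 = 20796875 multiplications
Strassen's algorithm: 7^(log2(512)) = 7^9 = 40353607 multiplications
Difference: 20796875 - 40353607 = -19556732 (Strassen uses MORE here due to padding overhead — for small or just-over-power-of-2 n, padding can outweigh the per-level savings)

Standard: 20796875 multiplications (275^3). Strassen: 40353607 multiplications (7^9, after padding to 512x512). Strassen reduces 8 recursive multiplications to 7 at each level.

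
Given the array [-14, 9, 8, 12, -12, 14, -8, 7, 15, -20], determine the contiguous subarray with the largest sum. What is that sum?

Using Kadane's algorithm on [-14, 9, 8, 12, -12, 14, -8, 7, 15, -20]:

Scanning through the array:
Position 1 (value 9): max_ending_here = 9, max_so_far = 9
Position 2 (value 8): max_ending_here = 17, max_so_far = 17
Position 3 (value 12): max_ending_here = 29, max_so_far = 29
Position 4 (value -12): max_ending_here = 17, max_so_far = 29
Position 5 (value 14): max_ending_here = 31, max_so_far = 31
Position 6 (value -8): max_ending_here = 23, max_so_far = 31
Position 7 (value 7): max_ending_here = 30, max_so_far = 31
Position 8 (value 15): max_ending_here = 45, max_so_far = 45
Position 9 (value -20): max_ending_here = 25, max_so_far = 45

Maximum subarray: [9, 8, 12, -12, 14, -8, 7, 15]
Maximum sum: 45

The maximum subarray is [9, 8, 12, -12, 14, -8, 7, 15] with sum 45. This subarray runs from index 1 to index 8.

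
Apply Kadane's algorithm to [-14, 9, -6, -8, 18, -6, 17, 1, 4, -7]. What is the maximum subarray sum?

Using Kadane's algorithm on [-14, 9, -6, -8, 18, -6, 17, 1, 4, -7]:

Scanning through the array:
Position 1 (value 9): max_ending_here = 9, max_so_far = 9
Position 2 (value -6): max_ending_here = 3, max_so_far = 9
Position 3 (value -8): max_ending_here = -5, max_so_far = 9
Position 4 (value 18): max_ending_here = 18, max_so_far = 18
Position 5 (value -6): max_ending_here = 12, max_so_far = 18
Position 6 (value 17): max_ending_here = 29, max_so_far = 29
Position 7 (value 1): max_ending_here = 30, max_so_far = 30
Position 8 (value 4): max_ending_here = 34, max_so_far = 34
Position 9 (value -7): max_ending_here = 27, max_so_far = 34

Maximum subarray: [18, -6, 17, 1, 4]
Maximum sum: 34

The maximum subarray is [18, -6, 17, 1, 4] with sum 34. This subarray runs from index 4 to index 8.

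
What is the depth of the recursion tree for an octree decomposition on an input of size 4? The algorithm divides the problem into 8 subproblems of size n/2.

For divide and conquer with division factor 2:

Problem sizes at each level:
Level 0: 4
Level 1: 2
Level 2: 1

The root is level 0 and the size-1 base case is level 2 (the tree spans levels 0 through 2, i.e. 3 levels counting the root), so the depth is the number of divisions: log_2(4) = 2

The recursion tree depth is log_2(4) = 2. At each level, the problem size is divided by 2, so it takes 2 divisions to reduce to a base case of size 1. The algorithm makes 8 recursive calls at each level.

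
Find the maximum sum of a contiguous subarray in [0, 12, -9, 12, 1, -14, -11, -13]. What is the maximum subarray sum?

Using Kadane's algorithm on [0, 12, -9, 12, 1, -14, -11, -13]:

Scanning through the array:
Position 1 (value 12): max_ending_here = 12, max_so_far = 12
Position 2 (value -9): max_ending_here = 3, max_so_far = 12
Position 3 (value 12): max_ending_here = 15, max_so_far = 15
Position 4 (value 1): max_ending_here = 16, max_so_far = 16
Position 5 (value -14): max_ending_here = 2, max_so_far = 16
Position 6 (value -11): max_ending_here = -9, max_so_far = 16
Position 7 (value -13): max_ending_here = -13, max_so_far = 16

Maximum subarray: [0, 12, -9, 12, 1]
Maximum sum: 16

The maximum subarray is [0, 12, -9, 12, 1] with sum 16. This subarray runs from index 0 to index 4.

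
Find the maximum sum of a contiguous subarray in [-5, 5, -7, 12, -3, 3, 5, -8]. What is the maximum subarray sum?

Using Kadane's algorithm on [-5, 5, -7, 12, -3, 3, 5, -8]:

Scanning through the array:
Position 1 (value 5): max_ending_here = 5, max_so_far = 5
Position 2 (value -7): max_ending_here = -2, max_so_far = 5
Position 3 (value 12): max_ending_here = 12, max_so_far = 12
Position 4 (value -3): max_ending_here = 9, max_so_far = 12
Position 5 (value 3): max_ending_here = 12, max_so_far = 12
Position 6 (value 5): max_ending_here = 17, max_so_far = 17
Position 7 (value -8): max_ending_here = 9, max_so_far = 17

Maximum subarray: [12, -3, 3, 5]
Maximum sum: 17

The maximum subarray is [12, -3, 3, 5] with sum 17. This subarray runs from index 3 to index 6.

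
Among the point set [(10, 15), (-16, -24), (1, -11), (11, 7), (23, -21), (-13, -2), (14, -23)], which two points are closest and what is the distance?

Computing all pairwise distances among 7 points:

d((10, 15), (-16, -24)) = 46.8722
d((10, 15), (1, -11)) = 27.5136
d((10, 15), (11, 7)) = 8.0623 <-- minimum
d((10, 15), (23, -21)) = 38.2753
d((10, 15), (-13, -2)) = 28.6007
d((10, 15), (14, -23)) = 38.2099
d((-16, -24), (1, -11)) = 21.4009
d((-16, -24), (11, 7)) = 41.1096
d((-16, -24), (23, -21)) = 39.1152
d((-16, -24), (-13, -2)) = 22.2036
d((-16, -24), (14, -23)) = 30.0167
d((1, -11), (11, 7)) = 20.5913
d((1, -11), (23, -21)) = 24.1661
d((1, -11), (-13, -2)) = 16.6433
d((1, -11), (14, -23)) = 17.6918
d((11, 7), (23, -21)) = 30.4631
d((11, 7), (-13, -2)) = 25.632
d((11, 7), (14, -23)) = 30.1496
d((23, -21), (-13, -2)) = 40.7063
d((23, -21), (14, -23)) = 9.2195
d((-13, -2), (14, -23)) = 34.2053

Closest pair: (10, 15) and (11, 7) with distance 8.0623

The closest pair is (10, 15) and (11, 7) with Euclidean distance 8.0623. For 7 points, brute-force pairwise comparison is shown above. For large n, the divide-and-conquer algorithm (sort by x, recurse on halves, check the dividing strip) achieves O(n log n).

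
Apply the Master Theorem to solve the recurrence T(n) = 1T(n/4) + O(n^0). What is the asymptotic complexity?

Master Theorem for T(n) = 1T(n/4) + O(n^0):

a = 1, b = 4, c = 0
log_b(a) = log_4(1) = 0.0000

Case 2: c = 0 = log_4(1) = 0.0000
T(n) = O(n^0 log n) = O(log n)

For T(n) = 1T(n/4) + O(n^0): log_4(1) = 0.0000. This is Case 2 of the Master Theorem (c = log_b(a), equal work at all levels), giving O(log n).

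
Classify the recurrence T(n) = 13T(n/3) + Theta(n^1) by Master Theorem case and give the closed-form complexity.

Master Theorem for T(n) = 13T(n/3) + O(n^1):

a = 13, b = 3, c = 1
log_b(a) = log_3(13) = 2.3347

Case 1: c = 1 < log_3(13) = 2.3347
T(n) = O(n^(log_3 13))

For T(n) = 13T(n/3) + O(n^1): log_3(13) = 2.3347. This is Case 1 of the Master Theorem (c < log_b(a), work dominated by leaves), giving O(n^(log_3 13)).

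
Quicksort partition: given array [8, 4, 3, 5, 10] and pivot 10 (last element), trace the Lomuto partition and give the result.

Lomuto partition with pivot = 10:

Initial array: [8, 4, 3, 5, 10]

arr[0]=8 <= 10: swap with position 0, array becomes [8, 4, 3, 5, 10]
arr[1]=4 <= 10: swap with position 1, array becomes [8, 4, 3, 5, 10]
arr[2]=3 <= 10: swap with position 2, array becomes [8, 4, 3, 5, 10]
arr[3]=5 <= 10: swap with position 3, array becomes [8, 4, 3, 5, 10]

Place pivot at position 4: [8, 4, 3, 5, 10]
Pivot position: 4

After partitioning with pivot 10, the array becomes [8, 4, 3, 5, 10]. The pivot is placed at index 4. All elements to the left of the pivot are <= 10, and all elements to the right are > 10.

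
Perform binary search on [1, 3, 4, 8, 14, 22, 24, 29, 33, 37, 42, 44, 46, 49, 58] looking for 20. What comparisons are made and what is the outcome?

Binary search for 20 in [1, 3, 4, 8, 14, 22, 24, 29, 33, 37, 42, 44, 46, 49, 58]:

lo=0, hi=14, mid=7, arr[mid]=29 -> 29 > 20, search left half
lo=0, hi=6, mid=3, arr[mid]=8 -> 8 < 20, search right half
lo=4, hi=6, mid=5, arr[mid]=22 -> 22 > 20, search left half
lo=4, hi=4, mid=4, arr[mid]=14 -> 14 < 20, search right half
lo=5 > hi=4, target 20 not found

Binary search determines that 20 is not in the array after 4 comparisons. The search space was exhausted without finding the target.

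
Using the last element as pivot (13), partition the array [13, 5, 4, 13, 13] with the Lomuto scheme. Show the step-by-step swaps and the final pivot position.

Lomuto partition with pivot = 13:

Initial array: [13, 5, 4, 13, 13]

arr[0]=13 <= 13: swap with position 0, array becomes [13, 5, 4, 13, 13]
arr[1]=5 <= 13: swap with position 1, array becomes [13, 5, 4, 13, 13]
arr[2]=4 <= 13: swap with position 2, array becomes [13, 5, 4, 13, 13]
arr[3]=13 <= 13: swap with position 3, array becomes [13, 5, 4, 13, 13]

Place pivot at position 4: [13, 5, 4, 13, 13]
Pivot position: 4

After partitioning with pivot 13, the array becomes [13, 5, 4, 13, 13]. The pivot is placed at index 4. All elements to the left of the pivot are <= 13, and all elements to the right are > 13.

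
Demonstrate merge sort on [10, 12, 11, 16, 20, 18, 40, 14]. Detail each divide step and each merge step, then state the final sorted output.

Merge sort trace:

Split: [10, 12, 11, 16, 20, 18, 40, 14] -> [10, 12, 11, 16] and [20, 18, 40, 14]
  Split: [10, 12, 11, 16] -> [10, 12] and [11, 16]
    Split: [10, 12] -> [10] and [12]
    Merge: [10] + [12] -> [10, 12]
    Split: [11, 16] -> [11] and [16]
    Merge: [11] + [16] -> [11, 16]
  Merge: [10, 12] + [11, 16] -> [10, 11, 12, 16]
  Split: [20, 18, 40, 14] -> [20, 18] and [40, 14]
    Split: [20, 18] -> [20] and [18]
    Merge: [20] + [18] -> [18, 20]
    Split: [40, 14] -> [40] and [14]
    Merge: [40] + [14] -> [14, 40]
  Merge: [18, 20] + [14, 40] -> [14, 18, 20, 40]
Merge: [10, 11, 12, 16] + [14, 18, 20, 40] -> [10, 11, 12, 14, 16, 18, 20, 40]

Final sorted array: [10, 11, 12, 14, 16, 18, 20, 40]

The merge sort proceeds by recursively splitting the array and merging sorted halves.
After all merges, the sorted array is [10, 11, 12, 14, 16, 18, 20, 40].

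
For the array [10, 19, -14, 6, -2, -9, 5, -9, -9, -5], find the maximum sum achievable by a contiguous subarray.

Using Kadane's algorithm on [10, 19, -14, 6, -2, -9, 5, -9, -9, -5]:

Scanning through the array:
Position 1 (value 19): max_ending_here = 29, max_so_far = 29
Position 2 (value -14): max_ending_here = 15, max_so_far = 29
Position 3 (value 6): max_ending_here = 21, max_so_far = 29
Position 4 (value -2): max_ending_here = 19, max_so_far = 29
Position 5 (value -9): max_ending_here = 10, max_so_far = 29
Position 6 (value 5): max_ending_here = 15, max_so_far = 29
Position 7 (value -9): max_ending_here = 6, max_so_far = 29
Position 8 (value -9): max_ending_here = -3, max_so_far = 29
Position 9 (value -5): max_ending_here = -5, max_so_far = 29

Maximum subarray: [10, 19]
Maximum sum: 29

The maximum subarray is [10, 19] with sum 29. This subarray runs from index 0 to index 1.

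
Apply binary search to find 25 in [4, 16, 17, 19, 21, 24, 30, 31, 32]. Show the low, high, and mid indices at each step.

Binary search for 25 in [4, 16, 17, 19, 21, 24, 30, 31, 32]:

lo=0, hi=8, mid=4, arr[mid]=21 -> 21 < 25, search right half
lo=5, hi=8, mid=6, arr[mid]=30 -> 30 > 25, search left half
lo=5, hi=5, mid=5, arr[mid]=24 -> 24 < 25, search right half
lo=6 > hi=5, target 25 not found

Binary search determines that 25 is not in the array after 3 comparisons. The search space was exhausted without finding the target.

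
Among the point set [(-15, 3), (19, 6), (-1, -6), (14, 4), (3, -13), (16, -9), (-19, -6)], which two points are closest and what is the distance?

Computing all pairwise distances among 7 points:

d((-15, 3), (19, 6)) = 34.1321
d((-15, 3), (-1, -6)) = 16.6433
d((-15, 3), (14, 4)) = 29.0172
d((-15, 3), (3, -13)) = 24.0832
d((-15, 3), (16, -9)) = 33.2415
d((-15, 3), (-19, -6)) = 9.8489
d((19, 6), (-1, -6)) = 23.3238
d((19, 6), (14, 4)) = 5.3852 <-- minimum
d((19, 6), (3, -13)) = 24.8395
d((19, 6), (16, -9)) = 15.2971
d((19, 6), (-19, -6)) = 39.8497
d((-1, -6), (14, 4)) = 18.0278
d((-1, -6), (3, -13)) = 8.0623
d((-1, -6), (16, -9)) = 17.2627
d((-1, -6), (-19, -6)) = 18.0
d((14, 4), (3, -13)) = 20.2485
d((14, 4), (16, -9)) = 13.1529
d((14, 4), (-19, -6)) = 34.4819
d((3, -13), (16, -9)) = 13.6015
d((3, -13), (-19, -6)) = 23.0868
d((16, -9), (-19, -6)) = 35.1283

Closest pair: (19, 6) and (14, 4) with distance 5.3852

The closest pair is (19, 6) and (14, 4) with Euclidean distance 5.3852. For 7 points, brute-force pairwise comparison is shown above. For large n, the divide-and-conquer algorithm (sort by x, recurse on halves, check the dividing strip) achieves O(n log n).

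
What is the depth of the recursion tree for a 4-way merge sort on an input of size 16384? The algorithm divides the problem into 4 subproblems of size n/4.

For divide and conquer with division factor 4:

Problem sizes at each level:
Level 0: 16384
Level 1: 4096
Level 2: 1024
Level 3: 256
Level 4: 64
Level 5: 16
Level 6: 4
Level 7: 1

The root is level 0 and the size-1 base case is level 7 (the tree spans levels 0 through 7, i.e. 8 levels counting the root), so the depth is the number of divisions: log_4(16384) = 7

The recursion tree depth is log_4(16384) = 7. At each level, the problem size is divided by 4, so it takes 7 divisions to reduce to a base case of size 1. The algorithm makes 4 recursive calls at each level.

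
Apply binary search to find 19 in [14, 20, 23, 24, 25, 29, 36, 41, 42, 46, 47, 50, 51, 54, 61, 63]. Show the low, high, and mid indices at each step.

Binary search for 19 in [14, 20, 23, 24, 25, 29, 36, 41, 42, 46, 47, 50, 51, 54, 61, 63]:

lo=0, hi=15, mid=7, arr[mid]=41 -> 41 > 19, search left half
lo=0, hi=6, mid=3, arr[mid]=24 -> 24 > 19, search left half
lo=0, hi=2, mid=1, arr[mid]=20 -> 20 > 19, search left half
lo=0, hi=0, mid=0, arr[mid]=14 -> 14 < 19, search right half
lo=1 > hi=0, target 19 not found

Binary search determines that 19 is not in the array after 4 comparisons. The search space was exhausted without finding the target.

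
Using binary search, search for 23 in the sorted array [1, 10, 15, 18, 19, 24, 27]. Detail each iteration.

Binary search for 23 in [1, 10, 15, 18, 19, 24, 27]:

lo=0, hi=6, mid=3, arr[mid]=18 -> 18 < 23, search right half
lo=4, hi=6, mid=5, arr[mid]=24 -> 24 > 23, search left half
lo=4, hi=4, mid=4, arr[mid]=19 -> 19 < 23, search right half
lo=5 > hi=4, target 23 not found

Binary search determines that 23 is not in the array after 3 comparisons. The search space was exhausted without finding the target.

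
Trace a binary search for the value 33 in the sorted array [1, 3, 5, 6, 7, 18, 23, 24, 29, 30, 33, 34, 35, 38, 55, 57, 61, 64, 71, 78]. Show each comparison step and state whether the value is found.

Binary search for 33 in [1, 3, 5, 6, 7, 18, 23, 24, 29, 30, 33, 34, 35, 38, 55, 57, 61, 64, 71, 78]:

lo=0, hi=19, mid=9, arr[mid]=30 -> 30 < 33, search right half
lo=10, hi=19, mid=14, arr[mid]=55 -> 55 > 33, search left half
lo=10, hi=13, mid=11, arr[mid]=34 -> 34 > 33, search left half
lo=10, hi=10, mid=10, arr[mid]=33 -> Found target at index 10!

Binary search finds 33 at index 10 after 4 comparisons. The search repeatedly halves the search space by comparing with the middle element.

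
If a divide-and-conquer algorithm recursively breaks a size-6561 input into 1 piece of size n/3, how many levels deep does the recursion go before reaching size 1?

For divide and conquer with division factor 3:

Problem sizes at each level:
Level 0: 6561
Level 1: 2187
Level 2: 729
Level 3: 243
Level 4: 81
Level 5: 27
Level 6: 9
Level 7: 3
Level 8: 1

The root is level 0 and the size-1 base case is level 8 (the tree spans levels 0 through 8, i.e. 9 levels counting the root), so the depth is the number of divisions: log_3(6561) = 8

The recursion tree depth is log_3(6561) = 8. At each level, the problem size is divided by 3, so it takes 8 divisions to reduce to a base case of size 1. The algorithm makes 1 recursive call at each level.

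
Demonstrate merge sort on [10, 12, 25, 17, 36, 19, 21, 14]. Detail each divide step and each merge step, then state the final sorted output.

Merge sort trace:

Split: [10, 12, 25, 17, 36, 19, 21, 14] -> [10, 12, 25, 17] and [36, 19, 21, 14]
  Split: [10, 12, 25, 17] -> [10, 12] and [25, 17]
    Split: [10, 12] -> [10] and [12]
    Merge: [10] + [12] -> [10, 12]
    Split: [25, 17] -> [25] and [17]
    Merge: [25] + [17] -> [17, 25]
  Merge: [10, 12] + [17, 25] -> [10, 12, 17, 25]
  Split: [36, 19, 21, 14] -> [36, 19] and [21, 14]
    Split: [36, 19] -> [36] and [19]
    Merge: [36] + [19] -> [19, 36]
    Split: [21, 14] -> [21] and [14]
    Merge: [21] + [14] -> [14, 21]
  Merge: [19, 36] + [14, 21] -> [14, 19, 21, 36]
Merge: [10, 12, 17, 25] + [14, 19, 21, 36] -> [10, 12, 14, 17, 19, 21, 25, 36]

Final sorted array: [10, 12, 14, 17, 19, 21, 25, 36]

The merge sort proceeds by recursively splitting the array and merging sorted halves.
After all merges, the sorted array is [10, 12, 14, 17, 19, 21, 25, 36].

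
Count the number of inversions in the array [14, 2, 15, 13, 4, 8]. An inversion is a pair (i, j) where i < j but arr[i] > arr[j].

Finding inversions in [14, 2, 15, 13, 4, 8]:

(0, 1): arr[0]=14 > arr[1]=2
(0, 3): arr[0]=14 > arr[3]=13
(0, 4): arr[0]=14 > arr[4]=4
(0, 5): arr[0]=14 > arr[5]=8
(2, 3): arr[2]=15 > arr[3]=13
(2, 4): arr[2]=15 > arr[4]=4
(2, 5): arr[2]=15 > arr[5]=8
(3, 4): arr[3]=13 > arr[4]=4
(3, 5): arr[3]=13 > arr[5]=8

Total inversions: 9

The array has 9 inversion(s): (0,1), (0,3), (0,4), (0,5), (2,3), (2,4), (2,5), (3,4), (3,5). Each pair (i,j) satisfies i < j and arr[i] > arr[j].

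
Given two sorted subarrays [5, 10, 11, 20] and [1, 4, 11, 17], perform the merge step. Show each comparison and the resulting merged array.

Merging process:

Compare 5 vs 1: take 1 from right. Merged: [1]
Compare 5 vs 4: take 4 from right. Merged: [1, 4]
Compare 5 vs 11: take 5 from left. Merged: [1, 4, 5]
Compare 10 vs 11: take 10 from left. Merged: [1, 4, 5, 10]
Compare 11 vs 11: take 11 from left. Merged: [1, 4, 5, 10, 11]
Compare 20 vs 11: take 11 from right. Merged: [1, 4, 5, 10, 11, 11]
Compare 20 vs 17: take 17 from right. Merged: [1, 4, 5, 10, 11, 11, 17]
Append remaining from left: [20]. Merged: [1, 4, 5, 10, 11, 11, 17, 20]

Final merged array: [1, 4, 5, 10, 11, 11, 17, 20]
Total comparisons: 7

The merged array is [1, 4, 5, 10, 11, 11, 17, 20], requiring 7 comparisons. The merge step runs in O(n) time where n is the total number of elements.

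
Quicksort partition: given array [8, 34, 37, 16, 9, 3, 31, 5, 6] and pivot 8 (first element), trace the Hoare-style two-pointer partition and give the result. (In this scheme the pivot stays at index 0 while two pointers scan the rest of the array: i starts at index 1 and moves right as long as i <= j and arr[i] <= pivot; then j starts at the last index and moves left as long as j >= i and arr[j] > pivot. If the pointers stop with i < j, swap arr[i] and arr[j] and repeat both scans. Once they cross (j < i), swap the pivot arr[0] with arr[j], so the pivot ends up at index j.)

Hoare-style two-pointer partition with pivot = 8:

Initial array: [8, 34, 37, 16, 9, 3, 31, 5, 6]

Pointers start at i = 1, j = 8.
i stops at index 1 (arr[1]=34 > 8), j stops at index 8 (arr[8]=6 <= 8): swap arr[1] and arr[8], array becomes [8, 6, 37, 16, 9, 3, 31, 5, 34]
i stops at index 2 (arr[2]=37 > 8), j stops at index 7 (arr[7]=5 <= 8): swap arr[2] and arr[7], array becomes [8, 6, 5, 16, 9, 3, 31, 37, 34]
i stops at index 3 (arr[3]=16 > 8), j stops at index 5 (arr[5]=3 <= 8): swap arr[3] and arr[5], array becomes [8, 6, 5, 3, 9, 16, 31, 37, 34]
i ends at 4, j ends at 3: the pointers have crossed (j < i), so scanning stops.

Swap pivot arr[0] with arr[3] to place pivot at position 3: [3, 6, 5, 8, 9, 16, 31, 37, 34]
Pivot position: 3

After partitioning with pivot 8, the array becomes [3, 6, 5, 8, 9, 16, 31, 37, 34]. The pivot is placed at index 3. All elements to the left of the pivot are <= 8, and all elements to the right are > 8.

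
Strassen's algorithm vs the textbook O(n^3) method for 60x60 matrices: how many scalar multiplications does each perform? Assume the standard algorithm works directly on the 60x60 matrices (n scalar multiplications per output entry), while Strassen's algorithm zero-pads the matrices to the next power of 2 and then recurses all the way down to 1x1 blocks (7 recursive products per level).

Matrix multiplication for 60x60 matrices:

Strassen's algorithm requires power-of-2 dimensions. Pad 60x60 to 64x64 (next power of 2).

Standard algorithm: 60^3 = 216000 multiplications
Strassen's algorithm: 7^(log2(64)) = 7^6 = 117649 multiplications
Savings: 216000 - 117649 = 98351 multiplications

Standard: 216000 multiplications (60^3). Strassen: 117649 multiplications (7^6, after padding to 64x64). Strassen reduces 8 recursive multiplications to 7 at each level.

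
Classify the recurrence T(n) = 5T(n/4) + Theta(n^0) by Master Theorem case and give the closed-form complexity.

Master Theorem for T(n) = 5T(n/4) + O(n^0):

a = 5, b = 4, c = 0
log_b(a) = log_4(5) = 1.1610

Case 1: c = 0 < log_4(5) = 1.1610
T(n) = O(n^(log_4 5))

For T(n) = 5T(n/4) + O(n^0): log_4(5) = 1.1610. This is Case 1 of the Master Theorem (c < log_b(a), work dominated by leaves), giving O(n^(log_4 5)).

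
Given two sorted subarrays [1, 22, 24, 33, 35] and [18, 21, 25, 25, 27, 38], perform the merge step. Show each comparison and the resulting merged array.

Merging process:

Compare 1 vs 18: take 1 from left. Merged: [1]
Compare 22 vs 18: take 18 from right. Merged: [1, 18]
Compare 22 vs 21: take 21 from right. Merged: [1, 18, 21]
Compare 22 vs 25: take 22 from left. Merged: [1, 18, 21, 22]
Compare 24 vs 25: take 24 from left. Merged: [1, 18, 21, 22, 24]
Compare 33 vs 25: take 25 from right. Merged: [1, 18, 21, 22, 24, 25]
Compare 33 vs 25: take 25 from right. Merged: [1, 18, 21, 22, 24, 25, 25]
Compare 33 vs 27: take 27 from right. Merged: [1, 18, 21, 22, 24, 25, 25, 27]
Compare 33 vs 38: take 33 from left. Merged: [1, 18, 21, 22, 24, 25, 25, 27, 33]
Compare 35 vs 38: take 35 from left. Merged: [1, 18, 21, 22, 24, 25, 25, 27, 33, 35]
Append remaining from right: [38]. Merged: [1, 18, 21, 22, 24, 25, 25, 27, 33, 35, 38]

Final merged array: [1, 18, 21, 22, 24, 25, 25, 27, 33, 35, 38]
Total comparisons: 10

The merged array is [1, 18, 21, 22, 24, 25, 25, 27, 33, 35, 38], requiring 10 comparisons. The merge step runs in O(n) time where n is the total number of elements.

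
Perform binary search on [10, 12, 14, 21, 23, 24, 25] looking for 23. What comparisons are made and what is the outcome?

Binary search for 23 in [10, 12, 14, 21, 23, 24, 25]:

lo=0, hi=6, mid=3, arr[mid]=21 -> 21 < 23, search right half
lo=4, hi=6, mid=5, arr[mid]=24 -> 24 > 23, search left half
lo=4, hi=4, mid=4, arr[mid]=23 -> Found target at index 4!

Binary search finds 23 at index 4 after 3 comparisons. The search repeatedly halves the search space by comparing with the middle element.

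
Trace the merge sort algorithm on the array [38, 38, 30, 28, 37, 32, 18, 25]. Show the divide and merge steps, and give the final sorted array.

Merge sort trace:

Split: [38, 38, 30, 28, 37, 32, 18, 25] -> [38, 38, 30, 28] and [37, 32, 18, 25]
  Split: [38, 38, 30, 28] -> [38, 38] and [30, 28]
    Split: [38, 38] -> [38] and [38]
    Merge: [38] + [38] -> [38, 38]
    Split: [30, 28] -> [30] and [28]
    Merge: [30] + [28] -> [28, 30]
  Merge: [38, 38] + [28, 30] -> [28, 30, 38, 38]
  Split: [37, 32, 18, 25] -> [37, 32] and [18, 25]
    Split: [37, 32] -> [37] and [32]
    Merge: [37] + [32] -> [32, 37]
    Split: [18, 25] -> [18] and [25]
    Merge: [18] + [25] -> [18, 25]
  Merge: [32, 37] + [18, 25] -> [18, 25, 32, 37]
Merge: [28, 30, 38, 38] + [18, 25, 32, 37] -> [18, 25, 28, 30, 32, 37, 38, 38]

Final sorted array: [18, 25, 28, 30, 32, 37, 38, 38]

The merge sort proceeds by recursively splitting the array and merging sorted halves.
After all merges, the sorted array is [18, 25, 28, 30, 32, 37, 38, 38].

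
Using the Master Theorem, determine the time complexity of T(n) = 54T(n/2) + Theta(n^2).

Master Theorem for T(n) = 54T(n/2) + O(n^2):

a = 54, b = 2, c = 2
log_b(a) = log_2(54) = 5.7549

Case 1: c = 2 < log_2(54) = 5.7549
T(n) = O(n^(log_2 54))

For T(n) = 54T(n/2) + O(n^2): log_2(54) = 5.7549. This is Case 1 of the Master Theorem (c < log_b(a), work dominated by leaves), giving O(n^(log_2 54)).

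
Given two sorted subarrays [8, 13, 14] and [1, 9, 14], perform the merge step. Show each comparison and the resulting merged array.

Merging process:

Compare 8 vs 1: take 1 from right. Merged: [1]
Compare 8 vs 9: take 8 from left. Merged: [1, 8]
Compare 13 vs 9: take 9 from right. Merged: [1, 8, 9]
Compare 13 vs 14: take 13 from left. Merged: [1, 8, 9, 13]
Compare 14 vs 14: take 14 from left. Merged: [1, 8, 9, 13, 14]
Append remaining from right: [14]. Merged: [1, 8, 9, 13, 14, 14]

Final merged array: [1, 8, 9, 13, 14, 14]
Total comparisons: 5

The merged array is [1, 8, 9, 13, 14, 14], requiring 5 comparisons. The merge step runs in O(n) time where n is the total number of elements.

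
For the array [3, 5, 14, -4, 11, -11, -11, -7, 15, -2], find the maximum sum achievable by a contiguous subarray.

Using Kadane's algorithm on [3, 5, 14, -4, 11, -11, -11, -7, 15, -2]:

Scanning through the array:
Position 1 (value 5): max_ending_here = 8, max_so_far = 8
Position 2 (value 14): max_ending_here = 22, max_so_far = 22
Position 3 (value -4): max_ending_here = 18, max_so_far = 22
Position 4 (value 11): max_ending_here = 29, max_so_far = 29
Position 5 (value -11): max_ending_here = 18, max_so_far = 29
Position 6 (value -11): max_ending_here = 7, max_so_far = 29
Position 7 (value -7): max_ending_here = 0, max_so_far = 29
Position 8 (value 15): max_ending_here = 15, max_so_far = 29
Position 9 (value -2): max_ending_here = 13, max_so_far = 29

Maximum subarray: [3, 5, 14, -4, 11]
Maximum sum: 29

The maximum subarray is [3, 5, 14, -4, 11] with sum 29. This subarray runs from index 0 to index 4.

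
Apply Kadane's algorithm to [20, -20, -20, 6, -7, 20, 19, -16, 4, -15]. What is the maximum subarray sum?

Using Kadane's algorithm on [20, -20, -20, 6, -7, 20, 19, -16, 4, -15]:

Scanning through the array:
Position 1 (value -20): max_ending_here = 0, max_so_far = 20
Position 2 (value -20): max_ending_here = -20, max_so_far = 20
Position 3 (value 6): max_ending_here = 6, max_so_far = 20
Position 4 (value -7): max_ending_here = -1, max_so_far = 20
Position 5 (value 20): max_ending_here = 20, max_so_far = 20
Position 6 (value 19): max_ending_here = 39, max_so_far = 39
Position 7 (value -16): max_ending_here = 23, max_so_far = 39
Position 8 (value 4): max_ending_here = 27, max_so_far = 39
Position 9 (value -15): max_ending_here = 12, max_so_far = 39

Maximum subarray: [20, 19]
Maximum sum: 39

The maximum subarray is [20, 19] with sum 39. This subarray runs from index 5 to index 6.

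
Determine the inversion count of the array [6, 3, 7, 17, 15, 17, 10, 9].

Finding inversions in [6, 3, 7, 17, 15, 17, 10, 9]:

(0, 1): arr[0]=6 > arr[1]=3
(3, 4): arr[3]=17 > arr[4]=15
(3, 6): arr[3]=17 > arr[6]=10
(3, 7): arr[3]=17 > arr[7]=9
(4, 6): arr[4]=15 > arr[6]=10
(4, 7): arr[4]=15 > arr[7]=9
(5, 6): arr[5]=17 > arr[6]=10
(5, 7): arr[5]=17 > arr[7]=9
(6, 7): arr[6]=10 > arr[7]=9

Total inversions: 9

The array has 9 inversion(s): (0,1), (3,4), (3,6), (3,7), (4,6), (4,7), (5,6), (5,7), (6,7). Each pair (i,j) satisfies i < j and arr[i] > arr[j].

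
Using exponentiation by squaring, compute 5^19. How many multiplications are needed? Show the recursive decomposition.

Computing 5^19 by squaring (build up from 5^1; each line after the first costs one multiplication):

5^1 = 5
5^2 = (5^1)^2 = 5^2 = 25
5^4 = (5^2)^2 = 25^2 = 625
5^8 = (5^4)^2 = 625^2 = 390625
5^9 = 5 * 5^8 = 5 * 390625 = 1953125
5^18 = (5^9)^2 = 1953125^2 = 3814697265625
5^19 = 5 * 5^18 = 5 * 3814697265625 = 19073486328125

Result: 19073486328125
Multiplications needed: 6 (6 lines after 5^1)

5^19 = 19073486328125. Using exponentiation by squaring, this requires 6 multiplications. The key idea: if the exponent is even, square the half-power; if odd, multiply by the base once.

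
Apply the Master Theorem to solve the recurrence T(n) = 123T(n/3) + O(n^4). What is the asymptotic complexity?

Master Theorem for T(n) = 123T(n/3) + O(n^4):

a = 123, b = 3, c = 4
log_b(a) = log_3(123) = 4.3802

Case 1: c = 4 < log_3(123) = 4.3802
T(n) = O(n^(log_3 123))

For T(n) = 123T(n/3) + O(n^4): log_3(123) = 4.3802. This is Case 1 of the Master Theorem (c < log_b(a), work dominated by leaves), giving O(n^(log_3 123)).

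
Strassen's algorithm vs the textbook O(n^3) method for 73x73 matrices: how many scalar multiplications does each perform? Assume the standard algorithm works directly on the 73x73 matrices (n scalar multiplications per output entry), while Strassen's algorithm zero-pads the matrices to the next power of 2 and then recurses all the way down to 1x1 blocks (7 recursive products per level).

Matrix multiplication for 73x73 matrices:

Strassen's algorithm requires power-of-2 dimensions. Pad 73x73 to 128x128 (next power of 2).

Standard algorithm: 73^3 = 389017 multiplications
Strassen's algorithm: 7^(log2(128)) = 7^7 = 823543 multiplications
Difference: 389017 - 823543 = -434526 (Strassen uses MORE here due to padding overhead — for small or just-over-power-of-2 n, padding can outweigh the per-level savings)

Standard: 389017 multiplications (73^3). Strassen: 823543 multiplications (7^7, after padding to 128x128). Strassen reduces 8 recursive multiplications to 7 at each level.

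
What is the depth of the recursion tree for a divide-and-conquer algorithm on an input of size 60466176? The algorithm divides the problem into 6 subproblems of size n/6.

For divide and conquer with division factor 6:

Problem sizes at each level:
Level 0: 60466176
Level 1: 10077696
Level 2: 1679616
Level 3: 279936
Level 4: 46656
Level 5: 7776
Level 6: 1296
Level 7: 216
Level 8: 36
Level 9: 6
Level 10: 1

The root is level 0 and the size-1 base case is level 10 (the tree spans levels 0 through 10, i.e. 11 levels counting the root), so the depth is the number of divisions: log_6(60466176) = 10

The recursion tree depth is log_6(60466176) = 10. At each level, the problem size is divided by 6, so it takes 10 divisions to reduce to a base case of size 1. The algorithm makes 6 recursive calls at each level.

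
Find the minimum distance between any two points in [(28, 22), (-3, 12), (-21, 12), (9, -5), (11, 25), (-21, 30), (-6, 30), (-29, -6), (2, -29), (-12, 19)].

Computing all pairwise distances among 10 points:

d((28, 22), (-3, 12)) = 32.573
d((28, 22), (-21, 12)) = 50.01
d((28, 22), (9, -5)) = 33.0151
d((28, 22), (11, 25)) = 17.2627
d((28, 22), (-21, 30)) = 49.6488
d((28, 22), (-6, 30)) = 34.9285
d((28, 22), (-29, -6)) = 63.5059
d((28, 22), (2, -29)) = 57.2451
d((28, 22), (-12, 19)) = 40.1123
d((-3, 12), (-21, 12)) = 18.0
d((-3, 12), (9, -5)) = 20.8087
d((-3, 12), (11, 25)) = 19.105
d((-3, 12), (-21, 30)) = 25.4558
d((-3, 12), (-6, 30)) = 18.2483
d((-3, 12), (-29, -6)) = 31.6228
d((-3, 12), (2, -29)) = 41.3038
d((-3, 12), (-12, 19)) = 11.4018 <-- minimum
d((-21, 12), (9, -5)) = 34.4819
d((-21, 12), (11, 25)) = 34.5398
d((-21, 12), (-21, 30)) = 18.0
d((-21, 12), (-6, 30)) = 23.4307
d((-21, 12), (-29, -6)) = 19.6977
d((-21, 12), (2, -29)) = 47.0106
d((-21, 12), (-12, 19)) = 11.4018 <-- minimum
d((9, -5), (11, 25)) = 30.0666
d((9, -5), (-21, 30)) = 46.0977
d((9, -5), (-6, 30)) = 38.0789
d((9, -5), (-29, -6)) = 38.0132
d((9, -5), (2, -29)) = 25.0
d((9, -5), (-12, 19)) = 31.8904
d((11, 25), (-21, 30)) = 32.3883
d((11, 25), (-6, 30)) = 17.72
d((11, 25), (-29, -6)) = 50.6063
d((11, 25), (2, -29)) = 54.7449
d((11, 25), (-12, 19)) = 23.7697
d((-21, 30), (-6, 30)) = 15.0
d((-21, 30), (-29, -6)) = 36.8782
d((-21, 30), (2, -29)) = 63.3246
d((-21, 30), (-12, 19)) = 14.2127
d((-6, 30), (-29, -6)) = 42.72
d((-6, 30), (2, -29)) = 59.5399
d((-6, 30), (-12, 19)) = 12.53
d((-29, -6), (2, -29)) = 38.6005
d((-29, -6), (-12, 19)) = 30.2324
d((2, -29), (-12, 19)) = 50.0

Minimum distance: 11.4018 (tie among 2 pairs: (-3, 12) and (-12, 19); (-21, 12) and (-12, 19))

The minimum Euclidean distance is 11.4018. There is a tie: 2 pairs achieve this minimum — (-3, 12) and (-12, 19); (-21, 12) and (-12, 19). Any of these is a valid closest pair. For 10 points, brute-force pairwise comparison is shown above. For large n, the divide-and-conquer algorithm (sort by x, recurse on halves, check the dividing strip) achieves O(n log n).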